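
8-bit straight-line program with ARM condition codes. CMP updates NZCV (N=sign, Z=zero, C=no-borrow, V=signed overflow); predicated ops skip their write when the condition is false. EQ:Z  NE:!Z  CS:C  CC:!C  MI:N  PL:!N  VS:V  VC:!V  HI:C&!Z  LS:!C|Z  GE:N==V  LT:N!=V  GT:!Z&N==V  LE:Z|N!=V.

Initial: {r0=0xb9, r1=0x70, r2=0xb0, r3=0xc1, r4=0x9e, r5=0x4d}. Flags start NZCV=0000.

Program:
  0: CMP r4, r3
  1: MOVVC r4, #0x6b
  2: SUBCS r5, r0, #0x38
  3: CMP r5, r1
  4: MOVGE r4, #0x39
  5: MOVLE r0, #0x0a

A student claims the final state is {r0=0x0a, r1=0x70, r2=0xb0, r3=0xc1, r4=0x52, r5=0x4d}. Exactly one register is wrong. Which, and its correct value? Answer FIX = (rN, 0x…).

[0] flags=1000 → (cmp)
[1] flags=1000 VC?T → r4=0x6b
[2] flags=1000 CS?F → skip
[3] flags=1000 → (cmp)
[4] flags=1000 GE?F → skip
[5] flags=1000 LE?T → r0=0x0a

FIX = (r4, 0x6b)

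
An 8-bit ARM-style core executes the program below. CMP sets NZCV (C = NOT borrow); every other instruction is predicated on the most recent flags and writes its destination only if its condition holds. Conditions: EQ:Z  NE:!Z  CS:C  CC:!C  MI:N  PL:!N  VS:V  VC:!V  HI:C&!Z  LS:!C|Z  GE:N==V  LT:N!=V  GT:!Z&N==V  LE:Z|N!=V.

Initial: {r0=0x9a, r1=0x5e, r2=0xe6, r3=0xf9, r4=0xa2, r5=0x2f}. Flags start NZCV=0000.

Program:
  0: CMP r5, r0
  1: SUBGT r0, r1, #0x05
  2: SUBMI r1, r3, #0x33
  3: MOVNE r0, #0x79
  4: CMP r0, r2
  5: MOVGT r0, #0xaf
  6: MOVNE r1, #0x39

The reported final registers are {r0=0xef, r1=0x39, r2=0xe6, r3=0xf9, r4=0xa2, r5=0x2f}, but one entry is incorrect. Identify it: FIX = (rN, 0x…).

FIX = (r0, 0xaf)

0: ✓ CMP  NZCV=1001
1: ✓ SUBGT  r0←0x59
2: ✓ SUBMI  r1←0xc6
3: ✓ MOVNE  r0←0x79
4: ✓ CMP  NZCV=1001
5: ✓ MOVGT  r0←0xaf
6: ✓ MOVNE  r1←0x39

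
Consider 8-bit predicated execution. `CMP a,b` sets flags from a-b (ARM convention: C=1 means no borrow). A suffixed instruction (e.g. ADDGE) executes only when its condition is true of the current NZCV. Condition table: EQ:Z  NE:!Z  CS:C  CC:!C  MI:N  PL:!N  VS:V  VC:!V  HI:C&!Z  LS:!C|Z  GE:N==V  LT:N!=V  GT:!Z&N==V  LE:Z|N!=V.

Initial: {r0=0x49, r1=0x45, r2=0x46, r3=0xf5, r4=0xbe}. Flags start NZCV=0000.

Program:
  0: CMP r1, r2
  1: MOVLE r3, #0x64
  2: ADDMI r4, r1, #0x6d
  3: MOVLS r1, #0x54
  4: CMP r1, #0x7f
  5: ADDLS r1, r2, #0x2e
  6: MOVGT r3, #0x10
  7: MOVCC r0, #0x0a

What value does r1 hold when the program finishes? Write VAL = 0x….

VAL = 0x74

0: ✓ CMP  NZCV=1000
1: ✓ MOVLE  r3←0x64
2: ✓ ADDMI  r4←0xb2
3: ✓ MOVLS  r1←0x54
4: ✓ CMP  NZCV=1000
5: ✓ ADDLS  r1←0x74
6: · MOVGT
7: ✓ MOVCC  r0←0x0a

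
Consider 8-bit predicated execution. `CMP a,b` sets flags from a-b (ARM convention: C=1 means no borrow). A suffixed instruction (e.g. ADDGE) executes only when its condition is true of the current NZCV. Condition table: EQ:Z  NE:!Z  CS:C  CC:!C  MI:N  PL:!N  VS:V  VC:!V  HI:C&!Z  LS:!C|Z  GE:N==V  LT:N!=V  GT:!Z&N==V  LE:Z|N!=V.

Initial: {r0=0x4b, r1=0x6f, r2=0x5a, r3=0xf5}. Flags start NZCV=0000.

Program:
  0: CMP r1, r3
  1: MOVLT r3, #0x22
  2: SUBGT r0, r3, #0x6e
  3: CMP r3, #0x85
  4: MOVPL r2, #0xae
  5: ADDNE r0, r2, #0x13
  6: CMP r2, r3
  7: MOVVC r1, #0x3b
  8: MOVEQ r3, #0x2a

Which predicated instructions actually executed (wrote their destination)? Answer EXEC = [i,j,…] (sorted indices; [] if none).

0: ✓ CMP  NZCV=0000
1: · MOVLT
2: ✓ SUBGT  r0←0x87
3: ✓ CMP  NZCV=0010
4: ✓ MOVPL  r2←0xae
5: ✓ ADDNE  r0←0xc1
6: ✓ CMP  NZCV=1000
7: ✓ MOVVC  r1←0x3b
8: · MOVEQ

EXEC = [2,4,5,7]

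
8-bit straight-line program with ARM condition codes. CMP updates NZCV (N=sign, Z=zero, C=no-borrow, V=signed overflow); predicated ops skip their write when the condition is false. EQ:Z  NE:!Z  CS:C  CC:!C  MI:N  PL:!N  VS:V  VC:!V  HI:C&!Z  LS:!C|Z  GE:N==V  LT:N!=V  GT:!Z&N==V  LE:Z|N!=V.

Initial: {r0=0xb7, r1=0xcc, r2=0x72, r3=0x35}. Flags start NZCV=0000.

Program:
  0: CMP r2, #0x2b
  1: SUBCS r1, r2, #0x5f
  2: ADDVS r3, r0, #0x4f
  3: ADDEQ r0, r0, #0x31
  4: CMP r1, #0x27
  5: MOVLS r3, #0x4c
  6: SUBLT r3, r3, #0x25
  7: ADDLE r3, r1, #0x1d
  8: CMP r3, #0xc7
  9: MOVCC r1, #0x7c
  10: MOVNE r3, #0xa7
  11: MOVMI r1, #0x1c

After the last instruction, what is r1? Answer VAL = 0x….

[0] flags=0010 → (cmp)
[1] flags=0010 CS?T → r1=0x13
[2] flags=0010 VS?F → skip
[3] flags=0010 EQ?F → skip
[4] flags=1000 → (cmp)
[5] flags=1000 LS?T → r3=0x4c
[6] flags=1000 LT?T → r3=0x27
[7] flags=1000 LE?T → r3=0x30
[8] flags=0000 → (cmp)
[9] flags=0000 CC?T → r1=0x7c
[10] flags=0000 NE?T → r3=0xa7
[11] flags=0000 MI?F → skip

VAL = 0x7c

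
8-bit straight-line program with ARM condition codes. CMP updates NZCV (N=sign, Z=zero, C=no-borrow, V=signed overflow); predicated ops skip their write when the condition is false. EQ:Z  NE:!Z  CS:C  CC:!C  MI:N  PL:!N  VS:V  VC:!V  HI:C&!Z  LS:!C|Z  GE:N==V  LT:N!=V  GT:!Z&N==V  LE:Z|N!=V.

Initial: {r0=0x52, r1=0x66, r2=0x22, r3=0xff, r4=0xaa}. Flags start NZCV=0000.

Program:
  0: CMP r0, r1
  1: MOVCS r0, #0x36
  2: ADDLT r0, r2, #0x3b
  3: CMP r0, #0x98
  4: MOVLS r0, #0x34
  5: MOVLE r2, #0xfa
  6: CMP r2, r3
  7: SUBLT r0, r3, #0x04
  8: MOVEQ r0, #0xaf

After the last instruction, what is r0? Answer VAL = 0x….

0: ✓ CMP  NZCV=1000
1: · MOVCS
2: ✓ ADDLT  r0←0x5d
3: ✓ CMP  NZCV=1001
4: ✓ MOVLS  r0←0x34
5: · MOVLE
6: ✓ CMP  NZCV=0000
7: · SUBLT
8: · MOVEQ

VAL = 0x34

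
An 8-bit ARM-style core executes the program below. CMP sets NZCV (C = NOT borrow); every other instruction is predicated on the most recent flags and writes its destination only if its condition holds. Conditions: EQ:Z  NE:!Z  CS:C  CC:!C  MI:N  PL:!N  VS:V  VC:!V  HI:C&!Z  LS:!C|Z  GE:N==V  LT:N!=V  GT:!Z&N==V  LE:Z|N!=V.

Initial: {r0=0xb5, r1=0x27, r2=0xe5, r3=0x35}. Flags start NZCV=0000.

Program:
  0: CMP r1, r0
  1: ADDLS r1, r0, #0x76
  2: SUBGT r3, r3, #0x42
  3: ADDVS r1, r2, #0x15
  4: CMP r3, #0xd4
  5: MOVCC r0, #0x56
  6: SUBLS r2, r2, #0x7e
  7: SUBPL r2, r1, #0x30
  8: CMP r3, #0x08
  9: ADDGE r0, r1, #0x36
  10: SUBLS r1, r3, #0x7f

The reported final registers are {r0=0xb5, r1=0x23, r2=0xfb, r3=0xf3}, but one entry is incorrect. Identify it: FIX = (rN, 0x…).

FIX = (r1, 0x2b)

0: ✓ CMP  NZCV=0000
1: ✓ ADDLS  r1←0x2b
2: ✓ SUBGT  r3←0xf3
3: · ADDVS
4: ✓ CMP  NZCV=0010
5: · MOVCC
6: · SUBLS
7: ✓ SUBPL  r2←0xfb
8: ✓ CMP  NZCV=1010
9: · ADDGE
10: · SUBLS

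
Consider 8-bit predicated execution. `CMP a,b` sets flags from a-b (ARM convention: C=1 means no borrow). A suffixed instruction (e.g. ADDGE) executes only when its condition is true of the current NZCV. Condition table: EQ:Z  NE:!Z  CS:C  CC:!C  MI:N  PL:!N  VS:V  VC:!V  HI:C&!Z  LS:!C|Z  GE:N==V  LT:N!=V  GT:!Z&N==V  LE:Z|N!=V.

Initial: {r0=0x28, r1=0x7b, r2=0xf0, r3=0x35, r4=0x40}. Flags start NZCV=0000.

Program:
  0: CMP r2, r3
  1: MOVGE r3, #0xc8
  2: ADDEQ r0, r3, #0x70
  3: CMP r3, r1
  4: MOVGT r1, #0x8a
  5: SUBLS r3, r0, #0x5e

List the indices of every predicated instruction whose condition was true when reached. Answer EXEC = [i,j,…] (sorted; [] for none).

0: ✓ CMP  NZCV=1010
1: · MOVGE
2: · ADDEQ
3: ✓ CMP  NZCV=1000
4: · MOVGT
5: ✓ SUBLS  r3←0xca

EXEC = [5]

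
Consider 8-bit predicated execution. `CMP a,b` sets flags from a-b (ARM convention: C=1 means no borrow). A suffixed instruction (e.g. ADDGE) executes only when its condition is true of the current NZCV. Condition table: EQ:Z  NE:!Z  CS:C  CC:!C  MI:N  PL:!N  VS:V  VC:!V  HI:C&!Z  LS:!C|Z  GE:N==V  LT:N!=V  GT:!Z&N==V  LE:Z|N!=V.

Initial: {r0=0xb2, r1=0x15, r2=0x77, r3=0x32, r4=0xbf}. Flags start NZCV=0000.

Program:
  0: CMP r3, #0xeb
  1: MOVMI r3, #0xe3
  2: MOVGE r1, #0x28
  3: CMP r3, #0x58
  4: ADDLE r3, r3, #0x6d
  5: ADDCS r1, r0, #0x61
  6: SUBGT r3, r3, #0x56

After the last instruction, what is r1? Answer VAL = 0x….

0: ✓ CMP  NZCV=0000
1: · MOVMI
2: ✓ MOVGE  r1←0x28
3: ✓ CMP  NZCV=1000
4: ✓ ADDLE  r3←0x9f
5: · ADDCS
6: · SUBGT

VAL = 0x28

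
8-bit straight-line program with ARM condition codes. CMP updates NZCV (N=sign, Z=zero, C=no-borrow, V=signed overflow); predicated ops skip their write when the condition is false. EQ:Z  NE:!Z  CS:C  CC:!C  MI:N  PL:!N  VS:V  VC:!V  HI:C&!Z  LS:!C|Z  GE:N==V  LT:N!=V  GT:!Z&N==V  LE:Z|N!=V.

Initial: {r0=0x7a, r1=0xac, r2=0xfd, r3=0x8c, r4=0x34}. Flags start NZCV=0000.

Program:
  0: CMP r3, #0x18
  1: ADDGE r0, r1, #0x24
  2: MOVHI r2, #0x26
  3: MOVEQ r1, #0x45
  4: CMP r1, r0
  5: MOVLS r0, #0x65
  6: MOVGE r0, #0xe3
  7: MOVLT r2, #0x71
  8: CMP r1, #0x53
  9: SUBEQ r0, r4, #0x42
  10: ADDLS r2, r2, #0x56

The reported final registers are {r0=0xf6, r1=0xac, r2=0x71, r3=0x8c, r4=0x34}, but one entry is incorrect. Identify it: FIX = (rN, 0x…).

[0] flags=0011 → (cmp)
[1] flags=0011 GE?F → skip
[2] flags=0011 HI?T → r2=0x26
[3] flags=0011 EQ?F → skip
[4] flags=0011 → (cmp)
[5] flags=0011 LS?F → skip
[6] flags=0011 GE?F → skip
[7] flags=0011 LT?T → r2=0x71
[8] flags=0011 → (cmp)
[9] flags=0011 EQ?F → skip
[10] flags=0011 LS?F → skip

FIX = (r0, 0x7a)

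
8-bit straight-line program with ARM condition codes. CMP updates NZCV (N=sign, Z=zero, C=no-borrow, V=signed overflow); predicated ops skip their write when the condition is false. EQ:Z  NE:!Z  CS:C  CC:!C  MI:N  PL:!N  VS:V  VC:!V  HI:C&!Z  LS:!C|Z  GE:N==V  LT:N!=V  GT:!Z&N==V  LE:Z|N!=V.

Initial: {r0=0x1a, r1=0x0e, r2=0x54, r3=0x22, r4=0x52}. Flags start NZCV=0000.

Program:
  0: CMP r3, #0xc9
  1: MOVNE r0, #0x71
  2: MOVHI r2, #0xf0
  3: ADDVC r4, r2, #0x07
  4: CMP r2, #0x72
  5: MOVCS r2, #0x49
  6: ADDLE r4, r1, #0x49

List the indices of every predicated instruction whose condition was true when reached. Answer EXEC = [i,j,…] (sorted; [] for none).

EXEC = [1,3,6]

0: ✓ CMP  NZCV=0000
1: ✓ MOVNE  r0←0x71
2: · MOVHI
3: ✓ ADDVC  r4←0x5b
4: ✓ CMP  NZCV=1000
5: · MOVCS
6: ✓ ADDLE  r4←0x57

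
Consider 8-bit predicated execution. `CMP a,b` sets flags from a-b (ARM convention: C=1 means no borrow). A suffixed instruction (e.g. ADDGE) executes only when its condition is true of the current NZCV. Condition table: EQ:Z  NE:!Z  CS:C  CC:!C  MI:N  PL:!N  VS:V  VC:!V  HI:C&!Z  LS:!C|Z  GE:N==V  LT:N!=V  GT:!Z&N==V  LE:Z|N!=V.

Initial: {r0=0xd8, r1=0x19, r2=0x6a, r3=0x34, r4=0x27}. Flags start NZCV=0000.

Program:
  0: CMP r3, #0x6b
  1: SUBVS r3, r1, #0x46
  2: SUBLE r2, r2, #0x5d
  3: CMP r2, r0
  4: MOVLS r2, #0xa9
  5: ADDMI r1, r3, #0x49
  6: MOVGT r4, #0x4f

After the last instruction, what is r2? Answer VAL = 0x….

0: ✓ CMP  NZCV=1000
1: · SUBVS
2: ✓ SUBLE  r2←0x0d
3: ✓ CMP  NZCV=0000
4: ✓ MOVLS  r2←0xa9
5: · ADDMI
6: ✓ MOVGT  r4←0x4f

VAL = 0xa9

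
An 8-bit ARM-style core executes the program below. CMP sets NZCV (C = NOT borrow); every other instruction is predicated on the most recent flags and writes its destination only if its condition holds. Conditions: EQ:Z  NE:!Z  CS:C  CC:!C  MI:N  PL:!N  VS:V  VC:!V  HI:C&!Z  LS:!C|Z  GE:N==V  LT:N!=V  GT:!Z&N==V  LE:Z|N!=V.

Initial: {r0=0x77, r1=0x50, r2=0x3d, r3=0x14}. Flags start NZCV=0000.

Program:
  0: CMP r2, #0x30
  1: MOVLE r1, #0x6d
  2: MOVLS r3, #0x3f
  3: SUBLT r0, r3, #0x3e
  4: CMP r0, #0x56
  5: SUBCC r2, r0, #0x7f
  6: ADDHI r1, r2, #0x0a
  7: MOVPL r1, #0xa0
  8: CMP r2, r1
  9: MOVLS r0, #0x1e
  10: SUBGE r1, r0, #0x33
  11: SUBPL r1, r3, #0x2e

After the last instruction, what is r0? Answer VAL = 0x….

0: ✓ CMP  NZCV=0010
1: · MOVLE
2: · MOVLS
3: · SUBLT
4: ✓ CMP  NZCV=0010
5: · SUBCC
6: ✓ ADDHI  r1←0x47
7: ✓ MOVPL  r1←0xa0
8: ✓ CMP  NZCV=1001
9: ✓ MOVLS  r0←0x1e
10: ✓ SUBGE  r1←0xeb
11: · SUBPL

VAL = 0x1e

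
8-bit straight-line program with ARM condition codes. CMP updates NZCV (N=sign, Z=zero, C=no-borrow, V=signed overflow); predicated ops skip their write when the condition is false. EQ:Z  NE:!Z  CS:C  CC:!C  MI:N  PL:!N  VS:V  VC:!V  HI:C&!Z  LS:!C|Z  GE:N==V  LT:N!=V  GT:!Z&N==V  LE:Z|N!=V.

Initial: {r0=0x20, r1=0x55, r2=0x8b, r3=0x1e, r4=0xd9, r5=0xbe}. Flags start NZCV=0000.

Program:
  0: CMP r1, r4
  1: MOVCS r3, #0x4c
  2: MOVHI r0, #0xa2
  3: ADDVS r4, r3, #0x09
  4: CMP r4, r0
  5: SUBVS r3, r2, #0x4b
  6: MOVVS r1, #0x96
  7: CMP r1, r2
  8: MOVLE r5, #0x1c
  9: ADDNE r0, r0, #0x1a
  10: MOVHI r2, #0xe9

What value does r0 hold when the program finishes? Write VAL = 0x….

VAL = 0x3a

0: ✓ CMP  NZCV=0000
1: · MOVCS
2: · MOVHI
3: · ADDVS
4: ✓ CMP  NZCV=1010
5: · SUBVS
6: · MOVVS
7: ✓ CMP  NZCV=1001
8: · MOVLE
9: ✓ ADDNE  r0←0x3a
10: · MOVHI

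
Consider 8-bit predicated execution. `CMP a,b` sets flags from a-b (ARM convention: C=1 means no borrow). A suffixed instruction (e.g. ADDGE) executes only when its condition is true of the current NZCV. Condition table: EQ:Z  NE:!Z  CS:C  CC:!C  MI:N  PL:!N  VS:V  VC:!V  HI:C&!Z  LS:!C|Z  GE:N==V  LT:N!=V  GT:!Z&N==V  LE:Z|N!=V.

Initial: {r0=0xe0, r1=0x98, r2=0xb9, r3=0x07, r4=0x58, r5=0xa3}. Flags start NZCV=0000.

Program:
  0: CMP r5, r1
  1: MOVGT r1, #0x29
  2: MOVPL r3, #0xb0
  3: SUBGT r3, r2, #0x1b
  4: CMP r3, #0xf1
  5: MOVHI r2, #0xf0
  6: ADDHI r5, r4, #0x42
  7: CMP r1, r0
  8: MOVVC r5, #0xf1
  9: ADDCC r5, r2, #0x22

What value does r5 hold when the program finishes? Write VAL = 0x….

0: ✓ CMP  NZCV=0010
1: ✓ MOVGT  r1←0x29
2: ✓ MOVPL  r3←0xb0
3: ✓ SUBGT  r3←0x9e
4: ✓ CMP  NZCV=1000
5: · MOVHI
6: · ADDHI
7: ✓ CMP  NZCV=0000
8: ✓ MOVVC  r5←0xf1
9: ✓ ADDCC  r5←0xdb

VAL = 0xdb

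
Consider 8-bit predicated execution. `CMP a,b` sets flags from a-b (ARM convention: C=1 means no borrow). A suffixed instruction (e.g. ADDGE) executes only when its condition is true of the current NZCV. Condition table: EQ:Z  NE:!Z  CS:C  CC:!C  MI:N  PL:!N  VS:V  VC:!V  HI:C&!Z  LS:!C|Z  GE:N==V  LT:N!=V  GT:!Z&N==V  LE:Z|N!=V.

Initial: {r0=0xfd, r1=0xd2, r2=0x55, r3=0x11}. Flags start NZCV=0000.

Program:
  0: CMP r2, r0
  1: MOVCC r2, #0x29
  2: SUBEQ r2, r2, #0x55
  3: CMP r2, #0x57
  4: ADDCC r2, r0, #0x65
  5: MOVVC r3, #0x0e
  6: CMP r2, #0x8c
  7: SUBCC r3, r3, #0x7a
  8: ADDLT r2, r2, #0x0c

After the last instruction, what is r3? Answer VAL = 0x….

VAL = 0x94

0: ✓ CMP  NZCV=0000
1: ✓ MOVCC  r2←0x29
2: · SUBEQ
3: ✓ CMP  NZCV=1000
4: ✓ ADDCC  r2←0x62
5: ✓ MOVVC  r3←0x0e
6: ✓ CMP  NZCV=1001
7: ✓ SUBCC  r3←0x94
8: · ADDLT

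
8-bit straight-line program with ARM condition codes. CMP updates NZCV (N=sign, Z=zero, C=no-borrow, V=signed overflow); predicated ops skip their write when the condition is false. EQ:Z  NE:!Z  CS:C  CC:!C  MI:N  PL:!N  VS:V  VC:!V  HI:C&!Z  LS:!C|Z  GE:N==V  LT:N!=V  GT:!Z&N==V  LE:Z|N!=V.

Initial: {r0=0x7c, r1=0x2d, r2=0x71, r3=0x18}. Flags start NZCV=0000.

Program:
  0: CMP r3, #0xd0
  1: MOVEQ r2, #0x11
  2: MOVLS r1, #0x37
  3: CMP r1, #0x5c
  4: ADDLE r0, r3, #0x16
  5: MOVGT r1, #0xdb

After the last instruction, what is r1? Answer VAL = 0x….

VAL = 0x37

[0] flags=0000 → (cmp)
[1] flags=0000 EQ?F → skip
[2] flags=0000 LS?T → r1=0x37
[3] flags=1000 → (cmp)
[4] flags=1000 LE?T → r0=0x2e
[5] flags=1000 GT?F → skip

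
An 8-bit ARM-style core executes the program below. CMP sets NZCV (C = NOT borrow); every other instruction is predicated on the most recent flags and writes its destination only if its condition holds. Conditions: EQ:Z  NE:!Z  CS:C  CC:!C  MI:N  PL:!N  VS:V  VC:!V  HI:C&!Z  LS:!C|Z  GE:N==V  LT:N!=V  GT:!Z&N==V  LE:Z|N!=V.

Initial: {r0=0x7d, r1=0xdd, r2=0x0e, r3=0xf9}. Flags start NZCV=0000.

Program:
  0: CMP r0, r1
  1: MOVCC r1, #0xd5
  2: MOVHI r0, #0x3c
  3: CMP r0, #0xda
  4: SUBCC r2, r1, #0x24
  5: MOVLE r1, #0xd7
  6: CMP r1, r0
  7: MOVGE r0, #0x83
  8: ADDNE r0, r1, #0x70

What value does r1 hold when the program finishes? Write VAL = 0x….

VAL = 0xd5

0: ✓ CMP  NZCV=1001
1: ✓ MOVCC  r1←0xd5
2: · MOVHI
3: ✓ CMP  NZCV=1001
4: ✓ SUBCC  r2←0xb1
5: · MOVLE
6: ✓ CMP  NZCV=0011
7: · MOVGE
8: ✓ ADDNE  r0←0x45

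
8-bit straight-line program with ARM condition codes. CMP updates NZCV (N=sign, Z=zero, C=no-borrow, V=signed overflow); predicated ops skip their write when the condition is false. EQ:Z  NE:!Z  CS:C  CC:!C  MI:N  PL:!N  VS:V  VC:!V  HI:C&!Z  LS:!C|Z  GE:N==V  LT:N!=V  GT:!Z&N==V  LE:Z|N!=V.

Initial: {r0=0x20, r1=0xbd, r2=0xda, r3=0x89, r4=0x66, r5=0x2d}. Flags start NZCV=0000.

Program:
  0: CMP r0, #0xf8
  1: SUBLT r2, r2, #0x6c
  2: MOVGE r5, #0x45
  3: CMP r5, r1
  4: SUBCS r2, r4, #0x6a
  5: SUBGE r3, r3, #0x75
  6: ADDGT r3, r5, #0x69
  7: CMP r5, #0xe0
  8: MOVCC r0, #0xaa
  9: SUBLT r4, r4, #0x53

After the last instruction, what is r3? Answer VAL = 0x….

0: ✓ CMP  NZCV=0000
1: · SUBLT
2: ✓ MOVGE  r5←0x45
3: ✓ CMP  NZCV=1001
4: · SUBCS
5: ✓ SUBGE  r3←0x14
6: ✓ ADDGT  r3←0xae
7: ✓ CMP  NZCV=0000
8: ✓ MOVCC  r0←0xaa
9: · SUBLT

VAL = 0xae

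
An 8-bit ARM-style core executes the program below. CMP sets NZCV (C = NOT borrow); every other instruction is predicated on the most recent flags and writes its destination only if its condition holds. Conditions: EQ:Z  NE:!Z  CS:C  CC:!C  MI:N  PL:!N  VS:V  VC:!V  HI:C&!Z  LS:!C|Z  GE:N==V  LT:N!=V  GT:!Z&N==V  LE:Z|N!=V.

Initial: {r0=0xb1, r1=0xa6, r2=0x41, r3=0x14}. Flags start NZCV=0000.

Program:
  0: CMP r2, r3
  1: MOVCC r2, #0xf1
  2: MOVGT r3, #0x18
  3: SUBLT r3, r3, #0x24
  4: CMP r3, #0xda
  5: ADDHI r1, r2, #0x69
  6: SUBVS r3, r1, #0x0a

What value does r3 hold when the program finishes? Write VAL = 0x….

VAL = 0x18

[0] flags=0010 → (cmp)
[1] flags=0010 CC?F → skip
[2] flags=0010 GT?T → r3=0x18
[3] flags=0010 LT?F → skip
[4] flags=0000 → (cmp)
[5] flags=0000 HI?F → skip
[6] flags=0000 VS?F → skip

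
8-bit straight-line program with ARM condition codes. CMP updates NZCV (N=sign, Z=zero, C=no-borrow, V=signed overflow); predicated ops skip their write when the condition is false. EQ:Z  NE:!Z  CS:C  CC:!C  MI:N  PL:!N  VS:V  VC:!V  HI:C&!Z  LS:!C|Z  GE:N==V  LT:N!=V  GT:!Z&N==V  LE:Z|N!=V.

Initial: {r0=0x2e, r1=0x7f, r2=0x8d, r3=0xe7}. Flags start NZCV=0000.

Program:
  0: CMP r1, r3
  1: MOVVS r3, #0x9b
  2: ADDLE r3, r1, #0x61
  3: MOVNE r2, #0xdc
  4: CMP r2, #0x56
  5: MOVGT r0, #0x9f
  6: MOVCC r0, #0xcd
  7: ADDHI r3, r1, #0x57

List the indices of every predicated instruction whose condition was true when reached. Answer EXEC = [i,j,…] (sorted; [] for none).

EXEC = [1,3,7]

0: ✓ CMP  NZCV=1001
1: ✓ MOVVS  r3←0x9b
2: · ADDLE
3: ✓ MOVNE  r2←0xdc
4: ✓ CMP  NZCV=1010
5: · MOVGT
6: · MOVCC
7: ✓ ADDHI  r3←0xd6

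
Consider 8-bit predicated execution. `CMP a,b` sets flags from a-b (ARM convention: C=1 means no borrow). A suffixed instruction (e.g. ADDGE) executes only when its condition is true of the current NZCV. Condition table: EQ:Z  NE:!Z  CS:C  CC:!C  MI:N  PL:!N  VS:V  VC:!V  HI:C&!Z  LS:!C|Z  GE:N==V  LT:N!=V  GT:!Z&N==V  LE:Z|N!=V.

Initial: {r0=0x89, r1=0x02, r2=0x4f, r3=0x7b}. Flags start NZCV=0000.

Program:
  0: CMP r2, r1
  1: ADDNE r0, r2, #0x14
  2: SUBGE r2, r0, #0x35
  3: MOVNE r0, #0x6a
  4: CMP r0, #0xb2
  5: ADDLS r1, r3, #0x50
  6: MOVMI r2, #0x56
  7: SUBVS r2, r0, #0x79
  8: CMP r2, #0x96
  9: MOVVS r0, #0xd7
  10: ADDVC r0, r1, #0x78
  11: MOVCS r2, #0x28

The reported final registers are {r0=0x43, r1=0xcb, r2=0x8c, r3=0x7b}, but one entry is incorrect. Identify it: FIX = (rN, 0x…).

0: ✓ CMP  NZCV=0010
1: ✓ ADDNE  r0←0x63
2: ✓ SUBGE  r2←0x2e
3: ✓ MOVNE  r0←0x6a
4: ✓ CMP  NZCV=1001
5: ✓ ADDLS  r1←0xcb
6: ✓ MOVMI  r2←0x56
7: ✓ SUBVS  r2←0xf1
8: ✓ CMP  NZCV=0010
9: · MOVVS
10: ✓ ADDVC  r0←0x43
11: ✓ MOVCS  r2←0x28

FIX = (r2, 0x28)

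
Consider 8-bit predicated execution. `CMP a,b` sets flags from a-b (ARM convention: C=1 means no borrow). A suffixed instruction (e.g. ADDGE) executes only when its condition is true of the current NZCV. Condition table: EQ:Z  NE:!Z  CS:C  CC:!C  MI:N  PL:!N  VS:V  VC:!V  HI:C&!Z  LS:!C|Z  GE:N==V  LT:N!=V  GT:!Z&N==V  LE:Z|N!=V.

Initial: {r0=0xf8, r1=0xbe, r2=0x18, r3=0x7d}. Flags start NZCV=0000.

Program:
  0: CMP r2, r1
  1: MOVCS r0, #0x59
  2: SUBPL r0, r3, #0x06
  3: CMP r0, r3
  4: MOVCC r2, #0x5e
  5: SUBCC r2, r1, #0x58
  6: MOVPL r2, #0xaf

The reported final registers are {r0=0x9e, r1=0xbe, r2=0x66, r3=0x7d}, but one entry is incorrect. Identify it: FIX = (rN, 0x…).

FIX = (r0, 0x77)

[0] flags=0000 → (cmp)
[1] flags=0000 CS?F → skip
[2] flags=0000 PL?T → r0=0x77
[3] flags=1000 → (cmp)
[4] flags=1000 CC?T → r2=0x5e
[5] flags=1000 CC?T → r2=0x66
[6] flags=1000 PL?F → skip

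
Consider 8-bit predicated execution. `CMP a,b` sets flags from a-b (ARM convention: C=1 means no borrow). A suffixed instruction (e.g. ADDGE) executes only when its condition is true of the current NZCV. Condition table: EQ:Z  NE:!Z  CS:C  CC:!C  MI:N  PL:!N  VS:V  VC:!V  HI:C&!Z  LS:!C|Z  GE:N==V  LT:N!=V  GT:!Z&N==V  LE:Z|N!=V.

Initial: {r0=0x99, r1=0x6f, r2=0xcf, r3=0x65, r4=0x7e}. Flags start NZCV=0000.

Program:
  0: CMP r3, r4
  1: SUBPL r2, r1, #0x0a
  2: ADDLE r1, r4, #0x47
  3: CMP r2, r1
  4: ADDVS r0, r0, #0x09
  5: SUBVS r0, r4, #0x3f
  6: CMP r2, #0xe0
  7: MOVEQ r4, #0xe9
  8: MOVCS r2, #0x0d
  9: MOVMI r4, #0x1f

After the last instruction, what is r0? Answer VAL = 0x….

VAL = 0x99

0: ✓ CMP  NZCV=1000
1: · SUBPL
2: ✓ ADDLE  r1←0xc5
3: ✓ CMP  NZCV=0010
4: · ADDVS
5: · SUBVS
6: ✓ CMP  NZCV=1000
7: · MOVEQ
8: · MOVCS
9: ✓ MOVMI  r4←0x1f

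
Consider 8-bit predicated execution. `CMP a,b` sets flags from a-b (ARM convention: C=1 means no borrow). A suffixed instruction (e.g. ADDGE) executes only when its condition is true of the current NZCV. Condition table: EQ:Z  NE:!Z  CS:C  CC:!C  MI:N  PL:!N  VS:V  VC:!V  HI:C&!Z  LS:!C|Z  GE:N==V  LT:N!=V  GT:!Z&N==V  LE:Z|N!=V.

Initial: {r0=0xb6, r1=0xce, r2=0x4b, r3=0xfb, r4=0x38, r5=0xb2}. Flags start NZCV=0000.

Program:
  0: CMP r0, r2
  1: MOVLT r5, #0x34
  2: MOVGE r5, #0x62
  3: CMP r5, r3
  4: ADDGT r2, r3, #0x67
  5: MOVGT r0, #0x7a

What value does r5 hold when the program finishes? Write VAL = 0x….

VAL = 0x34

0: ✓ CMP  NZCV=0011
1: ✓ MOVLT  r5←0x34
2: · MOVGE
3: ✓ CMP  NZCV=0000
4: ✓ ADDGT  r2←0x62
5: ✓ MOVGT  r0←0x7a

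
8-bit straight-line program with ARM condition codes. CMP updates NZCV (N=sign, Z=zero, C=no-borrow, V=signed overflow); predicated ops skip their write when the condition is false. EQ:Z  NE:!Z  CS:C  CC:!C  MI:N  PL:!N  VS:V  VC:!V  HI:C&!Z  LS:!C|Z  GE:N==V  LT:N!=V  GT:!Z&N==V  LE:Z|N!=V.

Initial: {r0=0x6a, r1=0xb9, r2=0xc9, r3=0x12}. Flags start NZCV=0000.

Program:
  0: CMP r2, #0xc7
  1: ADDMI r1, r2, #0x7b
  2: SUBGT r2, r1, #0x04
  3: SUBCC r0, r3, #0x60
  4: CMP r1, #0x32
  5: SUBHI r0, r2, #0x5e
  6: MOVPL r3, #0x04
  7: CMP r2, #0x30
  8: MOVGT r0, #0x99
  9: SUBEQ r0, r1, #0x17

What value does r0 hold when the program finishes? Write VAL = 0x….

VAL = 0x57

0: ✓ CMP  NZCV=0010
1: · ADDMI
2: ✓ SUBGT  r2←0xb5
3: · SUBCC
4: ✓ CMP  NZCV=1010
5: ✓ SUBHI  r0←0x57
6: · MOVPL
7: ✓ CMP  NZCV=1010
8: · MOVGT
9: · SUBEQ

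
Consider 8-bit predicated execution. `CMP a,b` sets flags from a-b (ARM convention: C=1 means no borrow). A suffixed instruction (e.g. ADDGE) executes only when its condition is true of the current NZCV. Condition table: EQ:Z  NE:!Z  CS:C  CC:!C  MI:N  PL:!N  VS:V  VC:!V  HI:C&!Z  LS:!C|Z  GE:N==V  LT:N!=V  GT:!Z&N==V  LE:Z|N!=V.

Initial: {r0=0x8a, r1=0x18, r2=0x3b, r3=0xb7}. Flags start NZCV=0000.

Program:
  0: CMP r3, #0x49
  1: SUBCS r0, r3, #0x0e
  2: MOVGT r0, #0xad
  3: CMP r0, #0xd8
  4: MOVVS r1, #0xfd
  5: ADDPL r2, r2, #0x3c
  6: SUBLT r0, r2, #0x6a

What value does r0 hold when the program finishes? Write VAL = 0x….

0: ✓ CMP  NZCV=0011
1: ✓ SUBCS  r0←0xa9
2: · MOVGT
3: ✓ CMP  NZCV=1000
4: · MOVVS
5: · ADDPL
6: ✓ SUBLT  r0←0xd1

VAL = 0xd1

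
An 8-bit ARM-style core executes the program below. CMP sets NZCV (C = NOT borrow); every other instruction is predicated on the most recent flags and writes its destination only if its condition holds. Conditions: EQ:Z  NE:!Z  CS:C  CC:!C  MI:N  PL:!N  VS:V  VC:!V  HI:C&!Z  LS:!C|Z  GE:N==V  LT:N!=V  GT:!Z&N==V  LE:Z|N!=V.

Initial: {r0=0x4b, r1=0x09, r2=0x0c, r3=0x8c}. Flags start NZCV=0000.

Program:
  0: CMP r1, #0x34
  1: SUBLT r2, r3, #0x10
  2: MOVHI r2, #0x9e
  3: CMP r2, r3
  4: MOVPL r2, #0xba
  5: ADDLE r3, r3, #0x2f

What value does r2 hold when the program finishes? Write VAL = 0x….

VAL = 0x7c

0: ✓ CMP  NZCV=1000
1: ✓ SUBLT  r2←0x7c
2: · MOVHI
3: ✓ CMP  NZCV=1001
4: · MOVPL
5: · ADDLE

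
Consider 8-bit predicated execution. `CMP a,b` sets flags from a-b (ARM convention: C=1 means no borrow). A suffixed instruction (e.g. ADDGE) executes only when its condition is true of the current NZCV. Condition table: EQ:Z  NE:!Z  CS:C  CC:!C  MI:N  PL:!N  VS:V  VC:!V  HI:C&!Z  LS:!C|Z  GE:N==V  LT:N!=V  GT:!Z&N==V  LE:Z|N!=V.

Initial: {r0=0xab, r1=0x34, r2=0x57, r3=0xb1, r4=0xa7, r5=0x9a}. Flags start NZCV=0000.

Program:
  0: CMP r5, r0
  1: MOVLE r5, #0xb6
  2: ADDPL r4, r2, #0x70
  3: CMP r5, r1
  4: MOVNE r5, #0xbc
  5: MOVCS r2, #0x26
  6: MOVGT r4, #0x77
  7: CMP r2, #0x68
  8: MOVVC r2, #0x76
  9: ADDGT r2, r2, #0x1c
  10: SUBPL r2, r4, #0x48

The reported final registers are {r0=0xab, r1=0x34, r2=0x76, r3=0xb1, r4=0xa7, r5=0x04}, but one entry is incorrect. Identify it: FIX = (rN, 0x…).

[0] flags=1000 → (cmp)
[1] flags=1000 LE?T → r5=0xb6
[2] flags=1000 PL?F → skip
[3] flags=1010 → (cmp)
[4] flags=1010 NE?T → r5=0xbc
[5] flags=1010 CS?T → r2=0x26
[6] flags=1010 GT?F → skip
[7] flags=1000 → (cmp)
[8] flags=1000 VC?T → r2=0x76
[9] flags=1000 GT?F → skip
[10] flags=1000 PL?F → skip

FIX = (r5, 0xbc)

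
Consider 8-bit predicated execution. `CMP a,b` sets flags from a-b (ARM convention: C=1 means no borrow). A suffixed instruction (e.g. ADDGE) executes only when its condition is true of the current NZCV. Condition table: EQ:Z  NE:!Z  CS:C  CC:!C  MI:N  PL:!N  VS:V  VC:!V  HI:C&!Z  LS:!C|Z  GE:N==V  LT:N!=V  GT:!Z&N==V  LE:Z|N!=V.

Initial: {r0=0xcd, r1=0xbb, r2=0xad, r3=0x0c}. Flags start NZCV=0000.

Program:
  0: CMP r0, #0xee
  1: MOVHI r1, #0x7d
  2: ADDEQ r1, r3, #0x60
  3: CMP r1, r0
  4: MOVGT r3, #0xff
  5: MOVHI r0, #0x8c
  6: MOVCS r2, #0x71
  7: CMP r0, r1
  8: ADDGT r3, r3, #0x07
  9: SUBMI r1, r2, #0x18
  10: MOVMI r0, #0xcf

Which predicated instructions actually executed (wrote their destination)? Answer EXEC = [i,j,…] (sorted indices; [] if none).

EXEC = [8]

0: ✓ CMP  NZCV=1000
1: · MOVHI
2: · ADDEQ
3: ✓ CMP  NZCV=1000
4: · MOVGT
5: · MOVHI
6: · MOVCS
7: ✓ CMP  NZCV=0010
8: ✓ ADDGT  r3←0x13
9: · SUBMI
10: · MOVMI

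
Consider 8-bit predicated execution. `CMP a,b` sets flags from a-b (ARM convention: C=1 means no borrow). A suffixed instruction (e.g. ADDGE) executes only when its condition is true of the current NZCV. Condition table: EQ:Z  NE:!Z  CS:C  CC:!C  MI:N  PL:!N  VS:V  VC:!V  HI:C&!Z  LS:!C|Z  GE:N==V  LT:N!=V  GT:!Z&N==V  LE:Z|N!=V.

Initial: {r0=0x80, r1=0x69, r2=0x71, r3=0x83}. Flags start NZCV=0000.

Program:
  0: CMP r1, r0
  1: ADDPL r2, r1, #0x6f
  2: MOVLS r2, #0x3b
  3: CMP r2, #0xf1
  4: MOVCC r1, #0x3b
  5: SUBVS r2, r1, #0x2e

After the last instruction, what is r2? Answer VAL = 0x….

[0] flags=1001 → (cmp)
[1] flags=1001 PL?F → skip
[2] flags=1001 LS?T → r2=0x3b
[3] flags=0000 → (cmp)
[4] flags=0000 CC?T → r1=0x3b
[5] flags=0000 VS?F → skip

VAL = 0x3b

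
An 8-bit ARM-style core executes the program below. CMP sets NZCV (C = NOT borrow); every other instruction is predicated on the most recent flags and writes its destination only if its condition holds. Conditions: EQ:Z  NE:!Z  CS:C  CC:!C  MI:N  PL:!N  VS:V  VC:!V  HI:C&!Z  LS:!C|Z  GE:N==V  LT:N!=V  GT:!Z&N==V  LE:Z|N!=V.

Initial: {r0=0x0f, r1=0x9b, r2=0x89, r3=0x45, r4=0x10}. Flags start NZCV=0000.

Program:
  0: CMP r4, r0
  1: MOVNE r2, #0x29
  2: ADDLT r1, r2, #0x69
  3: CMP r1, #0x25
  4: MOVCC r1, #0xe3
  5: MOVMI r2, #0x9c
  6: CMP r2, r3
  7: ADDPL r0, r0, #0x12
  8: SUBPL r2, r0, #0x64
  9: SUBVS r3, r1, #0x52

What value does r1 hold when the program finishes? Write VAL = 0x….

0: ✓ CMP  NZCV=0010
1: ✓ MOVNE  r2←0x29
2: · ADDLT
3: ✓ CMP  NZCV=0011
4: · MOVCC
5: · MOVMI
6: ✓ CMP  NZCV=1000
7: · ADDPL
8: · SUBPL
9: · SUBVS

VAL = 0x9b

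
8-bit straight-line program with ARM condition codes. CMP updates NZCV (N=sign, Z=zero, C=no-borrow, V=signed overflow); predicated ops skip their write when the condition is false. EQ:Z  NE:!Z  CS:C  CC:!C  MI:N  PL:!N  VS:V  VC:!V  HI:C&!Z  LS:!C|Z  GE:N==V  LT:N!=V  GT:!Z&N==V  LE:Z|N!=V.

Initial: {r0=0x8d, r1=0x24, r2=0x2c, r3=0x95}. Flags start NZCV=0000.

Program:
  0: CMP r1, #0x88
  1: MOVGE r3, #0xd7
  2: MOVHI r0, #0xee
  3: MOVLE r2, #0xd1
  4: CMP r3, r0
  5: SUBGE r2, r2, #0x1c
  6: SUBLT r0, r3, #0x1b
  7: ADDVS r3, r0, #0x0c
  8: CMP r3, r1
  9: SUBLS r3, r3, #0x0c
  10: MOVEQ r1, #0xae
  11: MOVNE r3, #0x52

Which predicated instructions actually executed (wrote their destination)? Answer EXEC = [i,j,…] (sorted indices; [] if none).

[0] flags=1001 → (cmp)
[1] flags=1001 GE?T → r3=0xd7
[2] flags=1001 HI?F → skip
[3] flags=1001 LE?F → skip
[4] flags=0010 → (cmp)
[5] flags=0010 GE?T → r2=0x10
[6] flags=0010 LT?F → skip
[7] flags=0010 VS?F → skip
[8] flags=1010 → (cmp)
[9] flags=1010 LS?F → skip
[10] flags=1010 EQ?F → skip
[11] flags=1010 NE?T → r3=0x52

EXEC = [1,5,11]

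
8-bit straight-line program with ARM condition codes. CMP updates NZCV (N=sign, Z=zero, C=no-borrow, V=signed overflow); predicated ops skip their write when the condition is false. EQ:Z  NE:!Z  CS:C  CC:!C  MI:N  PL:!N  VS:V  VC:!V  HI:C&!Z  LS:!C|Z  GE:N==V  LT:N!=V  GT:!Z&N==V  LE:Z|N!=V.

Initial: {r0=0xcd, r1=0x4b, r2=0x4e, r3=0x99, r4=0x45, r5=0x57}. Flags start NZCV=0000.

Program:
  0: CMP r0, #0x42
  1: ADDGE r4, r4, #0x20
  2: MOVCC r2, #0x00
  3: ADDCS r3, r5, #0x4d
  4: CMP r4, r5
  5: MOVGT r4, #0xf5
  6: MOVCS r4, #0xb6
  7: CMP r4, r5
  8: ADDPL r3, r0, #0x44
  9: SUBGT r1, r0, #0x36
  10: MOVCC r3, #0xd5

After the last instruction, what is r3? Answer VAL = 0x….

VAL = 0xd5

0: ✓ CMP  NZCV=1010
1: · ADDGE
2: · MOVCC
3: ✓ ADDCS  r3←0xa4
4: ✓ CMP  NZCV=1000
5: · MOVGT
6: · MOVCS
7: ✓ CMP  NZCV=1000
8: · ADDPL
9: · SUBGT
10: ✓ MOVCC  r3←0xd5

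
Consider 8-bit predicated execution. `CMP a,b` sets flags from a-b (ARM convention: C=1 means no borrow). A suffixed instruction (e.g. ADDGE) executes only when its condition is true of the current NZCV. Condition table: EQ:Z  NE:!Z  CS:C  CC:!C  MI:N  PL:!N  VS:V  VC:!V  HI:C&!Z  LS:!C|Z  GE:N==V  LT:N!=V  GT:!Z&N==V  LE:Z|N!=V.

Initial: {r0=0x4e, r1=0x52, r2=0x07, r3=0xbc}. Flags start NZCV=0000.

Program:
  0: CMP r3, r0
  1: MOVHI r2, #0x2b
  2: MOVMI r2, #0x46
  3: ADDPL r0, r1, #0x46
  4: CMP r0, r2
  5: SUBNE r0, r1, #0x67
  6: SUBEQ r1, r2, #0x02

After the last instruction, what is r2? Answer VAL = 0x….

0: ✓ CMP  NZCV=0011
1: ✓ MOVHI  r2←0x2b
2: · MOVMI
3: ✓ ADDPL  r0←0x98
4: ✓ CMP  NZCV=0011
5: ✓ SUBNE  r0←0xeb
6: · SUBEQ

VAL = 0x2b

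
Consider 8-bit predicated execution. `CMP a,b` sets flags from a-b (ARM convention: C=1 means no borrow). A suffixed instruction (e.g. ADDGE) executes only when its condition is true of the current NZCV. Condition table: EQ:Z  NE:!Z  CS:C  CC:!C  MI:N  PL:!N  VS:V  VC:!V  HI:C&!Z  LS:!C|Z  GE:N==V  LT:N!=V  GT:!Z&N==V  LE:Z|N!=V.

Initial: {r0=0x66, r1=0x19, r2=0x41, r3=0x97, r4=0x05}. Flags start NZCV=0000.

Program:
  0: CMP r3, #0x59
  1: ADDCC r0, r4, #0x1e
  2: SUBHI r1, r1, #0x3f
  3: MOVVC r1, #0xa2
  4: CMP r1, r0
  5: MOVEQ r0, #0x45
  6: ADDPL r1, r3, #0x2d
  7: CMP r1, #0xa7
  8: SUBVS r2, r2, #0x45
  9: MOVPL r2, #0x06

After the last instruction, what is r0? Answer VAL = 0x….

0: ✓ CMP  NZCV=0011
1: · ADDCC
2: ✓ SUBHI  r1←0xda
3: · MOVVC
4: ✓ CMP  NZCV=0011
5: · MOVEQ
6: ✓ ADDPL  r1←0xc4
7: ✓ CMP  NZCV=0010
8: · SUBVS
9: ✓ MOVPL  r2←0x06

VAL = 0x66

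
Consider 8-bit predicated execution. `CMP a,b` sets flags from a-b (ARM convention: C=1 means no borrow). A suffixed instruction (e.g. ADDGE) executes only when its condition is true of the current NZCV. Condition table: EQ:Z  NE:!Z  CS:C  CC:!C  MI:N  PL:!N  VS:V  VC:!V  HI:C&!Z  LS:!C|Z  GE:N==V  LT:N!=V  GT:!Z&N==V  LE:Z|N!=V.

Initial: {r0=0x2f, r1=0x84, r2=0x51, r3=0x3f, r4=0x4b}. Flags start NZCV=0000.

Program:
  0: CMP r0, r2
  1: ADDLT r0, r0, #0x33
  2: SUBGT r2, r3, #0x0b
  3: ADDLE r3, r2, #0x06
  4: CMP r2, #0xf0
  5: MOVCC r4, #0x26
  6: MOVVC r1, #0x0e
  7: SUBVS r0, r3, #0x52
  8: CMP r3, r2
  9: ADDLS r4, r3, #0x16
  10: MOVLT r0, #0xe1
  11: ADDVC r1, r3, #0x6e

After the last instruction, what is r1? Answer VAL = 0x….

VAL = 0xc5

[0] flags=1000 → (cmp)
[1] flags=1000 LT?T → r0=0x62
[2] flags=1000 GT?F → skip
[3] flags=1000 LE?T → r3=0x57
[4] flags=0000 → (cmp)
[5] flags=0000 CC?T → r4=0x26
[6] flags=0000 VC?T → r1=0x0e
[7] flags=0000 VS?F → skip
[8] flags=0010 → (cmp)
[9] flags=0010 LS?F → skip
[10] flags=0010 LT?F → skip
[11] flags=0010 VC?T → r1=0xc5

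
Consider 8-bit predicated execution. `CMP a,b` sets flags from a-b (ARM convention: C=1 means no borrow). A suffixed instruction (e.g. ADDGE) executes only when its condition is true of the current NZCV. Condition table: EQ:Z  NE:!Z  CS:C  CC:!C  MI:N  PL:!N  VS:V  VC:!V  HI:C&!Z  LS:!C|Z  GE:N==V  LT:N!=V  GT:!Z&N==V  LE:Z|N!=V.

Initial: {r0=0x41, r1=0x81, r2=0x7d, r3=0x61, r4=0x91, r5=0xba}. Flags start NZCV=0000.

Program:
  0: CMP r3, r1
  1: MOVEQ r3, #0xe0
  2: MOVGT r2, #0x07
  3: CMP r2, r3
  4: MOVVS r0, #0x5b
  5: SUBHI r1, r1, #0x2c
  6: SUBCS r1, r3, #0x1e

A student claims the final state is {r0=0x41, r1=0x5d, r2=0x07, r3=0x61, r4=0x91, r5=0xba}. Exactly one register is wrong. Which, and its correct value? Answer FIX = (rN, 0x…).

FIX = (r1, 0x81)

[0] flags=1001 → (cmp)
[1] flags=1001 EQ?F → skip
[2] flags=1001 GT?T → r2=0x07
[3] flags=1000 → (cmp)
[4] flags=1000 VS?F → skip
[5] flags=1000 HI?F → skip
[6] flags=1000 CS?F → skip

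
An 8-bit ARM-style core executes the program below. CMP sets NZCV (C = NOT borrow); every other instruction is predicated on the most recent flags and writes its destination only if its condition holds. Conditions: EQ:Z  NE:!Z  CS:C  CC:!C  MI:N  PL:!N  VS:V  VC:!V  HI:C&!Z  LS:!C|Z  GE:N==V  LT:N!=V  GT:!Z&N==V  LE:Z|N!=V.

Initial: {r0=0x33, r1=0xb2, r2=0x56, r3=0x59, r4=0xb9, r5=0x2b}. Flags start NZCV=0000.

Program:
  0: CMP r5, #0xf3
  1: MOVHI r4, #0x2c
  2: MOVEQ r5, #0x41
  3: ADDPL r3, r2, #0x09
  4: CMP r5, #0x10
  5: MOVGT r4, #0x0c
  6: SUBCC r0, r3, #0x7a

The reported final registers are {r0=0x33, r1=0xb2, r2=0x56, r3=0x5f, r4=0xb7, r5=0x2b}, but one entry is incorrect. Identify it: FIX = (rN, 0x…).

0: ✓ CMP  NZCV=0000
1: · MOVHI
2: · MOVEQ
3: ✓ ADDPL  r3←0x5f
4: ✓ CMP  NZCV=0010
5: ✓ MOVGT  r4←0x0c
6: · SUBCC

FIX = (r4, 0x0c)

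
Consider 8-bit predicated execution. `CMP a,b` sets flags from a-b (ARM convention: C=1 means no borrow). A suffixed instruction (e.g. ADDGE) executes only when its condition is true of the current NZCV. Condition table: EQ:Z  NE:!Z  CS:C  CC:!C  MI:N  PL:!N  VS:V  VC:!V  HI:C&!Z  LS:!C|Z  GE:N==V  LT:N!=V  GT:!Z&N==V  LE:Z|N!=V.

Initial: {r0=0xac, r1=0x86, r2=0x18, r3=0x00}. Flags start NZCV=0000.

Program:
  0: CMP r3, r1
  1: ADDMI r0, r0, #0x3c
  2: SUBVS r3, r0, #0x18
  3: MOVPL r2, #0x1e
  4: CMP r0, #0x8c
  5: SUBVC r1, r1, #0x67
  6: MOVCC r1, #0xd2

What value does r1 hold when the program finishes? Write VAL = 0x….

VAL = 0x1f

[0] flags=0000 → (cmp)
[1] flags=0000 MI?F → skip
[2] flags=0000 VS?F → skip
[3] flags=0000 PL?T → r2=0x1e
[4] flags=0010 → (cmp)
[5] flags=0010 VC?T → r1=0x1f
[6] flags=0010 CC?F → skip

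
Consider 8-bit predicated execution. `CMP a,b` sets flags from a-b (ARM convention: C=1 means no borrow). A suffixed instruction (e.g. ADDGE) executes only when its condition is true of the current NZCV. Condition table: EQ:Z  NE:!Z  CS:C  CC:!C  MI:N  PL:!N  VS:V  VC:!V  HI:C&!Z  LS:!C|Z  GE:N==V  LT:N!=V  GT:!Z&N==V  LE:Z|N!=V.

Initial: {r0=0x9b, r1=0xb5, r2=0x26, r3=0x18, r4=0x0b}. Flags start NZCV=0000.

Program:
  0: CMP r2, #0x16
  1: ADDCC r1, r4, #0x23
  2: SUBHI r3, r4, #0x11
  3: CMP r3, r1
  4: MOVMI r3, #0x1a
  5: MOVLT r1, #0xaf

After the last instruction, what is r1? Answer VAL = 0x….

0: ✓ CMP  NZCV=0010
1: · ADDCC
2: ✓ SUBHI  r3←0xfa
3: ✓ CMP  NZCV=0010
4: · MOVMI
5: · MOVLT

VAL = 0xb5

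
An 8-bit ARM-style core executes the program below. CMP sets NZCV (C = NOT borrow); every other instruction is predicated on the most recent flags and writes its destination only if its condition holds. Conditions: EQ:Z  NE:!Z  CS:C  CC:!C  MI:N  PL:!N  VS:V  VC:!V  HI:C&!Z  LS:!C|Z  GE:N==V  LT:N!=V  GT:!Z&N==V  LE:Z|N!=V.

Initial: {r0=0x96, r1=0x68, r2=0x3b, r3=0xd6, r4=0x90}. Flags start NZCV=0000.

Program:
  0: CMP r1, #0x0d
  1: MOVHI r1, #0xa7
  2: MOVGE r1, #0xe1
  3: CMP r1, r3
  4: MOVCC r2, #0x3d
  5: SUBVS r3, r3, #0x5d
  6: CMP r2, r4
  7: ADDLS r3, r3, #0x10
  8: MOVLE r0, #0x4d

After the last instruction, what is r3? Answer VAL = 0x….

VAL = 0xe6

0: ✓ CMP  NZCV=0010
1: ✓ MOVHI  r1←0xa7
2: ✓ MOVGE  r1←0xe1
3: ✓ CMP  NZCV=0010
4: · MOVCC
5: · SUBVS
6: ✓ CMP  NZCV=1001
7: ✓ ADDLS  r3←0xe6
8: · MOVLE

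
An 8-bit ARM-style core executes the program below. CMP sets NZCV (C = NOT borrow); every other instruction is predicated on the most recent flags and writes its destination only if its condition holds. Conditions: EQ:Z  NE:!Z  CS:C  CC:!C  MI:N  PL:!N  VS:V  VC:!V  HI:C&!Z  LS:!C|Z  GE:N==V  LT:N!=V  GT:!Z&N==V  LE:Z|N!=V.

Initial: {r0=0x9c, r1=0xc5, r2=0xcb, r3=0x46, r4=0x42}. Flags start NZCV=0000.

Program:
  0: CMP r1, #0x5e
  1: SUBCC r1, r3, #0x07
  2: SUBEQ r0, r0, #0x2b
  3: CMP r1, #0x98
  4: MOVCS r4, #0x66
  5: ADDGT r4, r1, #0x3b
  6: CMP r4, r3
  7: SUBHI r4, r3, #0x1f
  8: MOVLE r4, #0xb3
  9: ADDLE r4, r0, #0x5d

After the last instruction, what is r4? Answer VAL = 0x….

VAL = 0xf9

0: ✓ CMP  NZCV=0011
1: · SUBCC
2: · SUBEQ
3: ✓ CMP  NZCV=0010
4: ✓ MOVCS  r4←0x66
5: ✓ ADDGT  r4←0x00
6: ✓ CMP  NZCV=1000
7: · SUBHI
8: ✓ MOVLE  r4←0xb3
9: ✓ ADDLE  r4←0xf9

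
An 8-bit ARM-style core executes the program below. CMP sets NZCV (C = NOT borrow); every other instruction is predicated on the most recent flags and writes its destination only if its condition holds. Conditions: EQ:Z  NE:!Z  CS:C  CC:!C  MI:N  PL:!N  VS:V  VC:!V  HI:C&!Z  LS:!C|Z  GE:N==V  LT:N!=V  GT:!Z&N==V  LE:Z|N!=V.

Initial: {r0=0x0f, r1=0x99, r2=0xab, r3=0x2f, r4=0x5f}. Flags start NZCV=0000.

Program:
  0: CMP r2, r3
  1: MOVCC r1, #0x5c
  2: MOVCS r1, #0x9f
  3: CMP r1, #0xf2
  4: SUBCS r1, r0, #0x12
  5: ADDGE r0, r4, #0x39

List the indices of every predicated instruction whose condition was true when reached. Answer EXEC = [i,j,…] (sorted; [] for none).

EXEC = [2]

0: ✓ CMP  NZCV=0011
1: · MOVCC
2: ✓ MOVCS  r1←0x9f
3: ✓ CMP  NZCV=1000
4: · SUBCS
5: · ADDGE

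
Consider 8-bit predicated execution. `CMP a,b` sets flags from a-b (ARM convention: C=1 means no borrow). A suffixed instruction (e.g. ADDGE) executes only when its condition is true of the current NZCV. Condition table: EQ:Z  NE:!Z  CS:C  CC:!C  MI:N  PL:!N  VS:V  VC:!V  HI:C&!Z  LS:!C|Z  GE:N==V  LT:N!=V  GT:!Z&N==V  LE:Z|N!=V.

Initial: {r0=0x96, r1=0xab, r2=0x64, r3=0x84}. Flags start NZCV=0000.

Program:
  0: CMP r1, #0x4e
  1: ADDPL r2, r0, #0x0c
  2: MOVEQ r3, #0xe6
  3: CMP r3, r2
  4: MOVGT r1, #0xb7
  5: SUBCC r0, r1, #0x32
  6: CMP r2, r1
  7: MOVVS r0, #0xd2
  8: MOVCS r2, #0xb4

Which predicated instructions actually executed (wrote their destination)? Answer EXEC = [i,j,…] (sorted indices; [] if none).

[0] flags=0011 → (cmp)
[1] flags=0011 PL?T → r2=0xa2
[2] flags=0011 EQ?F → skip
[3] flags=1000 → (cmp)
[4] flags=1000 GT?F → skip
[5] flags=1000 CC?T → r0=0x79
[6] flags=1000 → (cmp)
[7] flags=1000 VS?F → skip
[8] flags=1000 CS?F → skip

EXEC = [1,5]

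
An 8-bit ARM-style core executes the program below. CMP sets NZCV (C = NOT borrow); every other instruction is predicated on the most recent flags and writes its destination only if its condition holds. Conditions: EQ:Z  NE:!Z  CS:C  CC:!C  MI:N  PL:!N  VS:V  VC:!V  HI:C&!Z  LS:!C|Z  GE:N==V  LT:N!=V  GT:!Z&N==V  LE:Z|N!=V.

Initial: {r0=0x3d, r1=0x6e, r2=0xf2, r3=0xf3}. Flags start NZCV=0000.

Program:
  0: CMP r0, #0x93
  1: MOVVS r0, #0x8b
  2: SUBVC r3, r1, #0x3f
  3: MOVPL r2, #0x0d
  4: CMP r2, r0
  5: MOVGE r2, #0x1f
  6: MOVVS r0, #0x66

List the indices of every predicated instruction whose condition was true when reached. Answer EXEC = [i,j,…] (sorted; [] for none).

0: ✓ CMP  NZCV=1001
1: ✓ MOVVS  r0←0x8b
2: · SUBVC
3: · MOVPL
4: ✓ CMP  NZCV=0010
5: ✓ MOVGE  r2←0x1f
6: · MOVVS

EXEC = [1,5]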